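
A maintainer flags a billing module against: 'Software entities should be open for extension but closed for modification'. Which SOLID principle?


This describes the Open/Closed Principle (OCP)

Open/Closed Principle (OCP)


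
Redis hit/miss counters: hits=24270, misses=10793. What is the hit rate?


Formula: hit rate = hits / (hits + misses) * 100
hit rate = 24270 / (24270 + 10793) * 100
hit rate = 24270 / 35063 * 100
hit rate = 69.22%

69.22%


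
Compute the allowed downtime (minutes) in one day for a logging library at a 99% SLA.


Formula: allowed downtime = period * (100 - SLA) / 100
Period (day) = 1440 minutes
Unavailability fraction = (100 - 99.0) / 100
Allowed downtime = 1440 * (100 - 99.0) / 100
Allowed downtime = 14.4 minutes

14.4 minutes


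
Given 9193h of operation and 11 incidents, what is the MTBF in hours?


Formula: MTBF = Total operating time / Number of failures
MTBF = 9193 / 11
MTBF = 835.73 hours

835.73 hours


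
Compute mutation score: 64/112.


Mutation score = killed / total * 100
Mutation score = 64 / 112 * 100
Mutation score = 57.14%

57.14%


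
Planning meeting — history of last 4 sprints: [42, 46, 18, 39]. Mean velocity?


Formula: Avg velocity = Total points / Number of sprints
Points: [42, 46, 18, 39]
Sum = 42 + 46 + 18 + 39 = 145
Avg velocity = 145 / 4 = 36.25 points/sprint

36.25 points/sprint


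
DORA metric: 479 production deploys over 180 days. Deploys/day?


Formula: deployments per day = releases / days
= 479 / 180
= 2.661 deploys/day
(equivalently, 18.63 deploys/week)

2.661 deploys/day


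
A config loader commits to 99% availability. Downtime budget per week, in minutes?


Formula: allowed downtime = period * (100 - SLA) / 100
Period (week) = 10080 minutes
Unavailability fraction = (100 - 99.0) / 100
Allowed downtime = 10080 * (100 - 99.0) / 100
Allowed downtime = 100.8 minutes

100.8 minutes


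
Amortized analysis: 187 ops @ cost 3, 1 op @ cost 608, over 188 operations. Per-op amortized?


Formula: Amortized cost = Total cost / Operations
Total cost = (187 * 3) + (1 * 608)
Total cost = 561 + 608 = 1169
Amortized = 1169 / 188 = 6.2181

6.2181


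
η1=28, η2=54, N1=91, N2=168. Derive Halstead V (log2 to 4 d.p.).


Formula: V = N * log2(η), where N = N1 + N2 and η = η1 + η2
η = 28 + 54 = 82
N = 91 + 168 = 259
log2(82) ≈ 6.3576
V = 259 * 6.3576 = 1646.62

1646.62


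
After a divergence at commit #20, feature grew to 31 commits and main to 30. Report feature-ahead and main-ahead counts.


Common ancestor: commit #20
feature commits after divergence: 31 - 20 = 11
main commits after divergence: 30 - 20 = 10
feature is 11 commits ahead of main
main is 10 commits ahead of feature

feature ahead: 11, main ahead: 10


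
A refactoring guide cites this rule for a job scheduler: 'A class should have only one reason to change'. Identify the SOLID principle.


This describes the Single Responsibility Principle (SRP)

Single Responsibility Principle (SRP)


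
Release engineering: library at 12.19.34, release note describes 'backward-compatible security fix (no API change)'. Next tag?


Current: 12.19.34
Change category: 'backward-compatible security fix (no API change)' → patch bump
SemVer rule: patch bump → increment PATCH (MAJOR and MINOR unchanged)
New: 12.19.35

12.19.35


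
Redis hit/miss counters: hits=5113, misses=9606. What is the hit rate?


Formula: hit rate = hits / (hits + misses) * 100
hit rate = 5113 / (5113 + 9606) * 100
hit rate = 5113 / 14719 * 100
hit rate = 34.74%

34.74%


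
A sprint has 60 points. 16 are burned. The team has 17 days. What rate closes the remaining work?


Formula: Required rate = Remaining points / Days left
Remaining = 60 - 16 = 44 points
Required rate = 44 / 17 = 2.59 points/day

2.59 points/day


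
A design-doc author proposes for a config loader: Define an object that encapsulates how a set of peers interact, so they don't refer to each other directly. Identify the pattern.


This matches the Mediator pattern

Mediator


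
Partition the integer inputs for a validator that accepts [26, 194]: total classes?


Valid range: [26, 194]
Class 1: x < 26 — invalid
Class 2: 26 ≤ x ≤ 194 — valid
Class 3: x > 194 — invalid
Total equivalence classes: 3

3 equivalence classes


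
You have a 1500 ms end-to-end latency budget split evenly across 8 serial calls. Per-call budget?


Formula: per_stage = total_budget / stages
per_stage = 1500 / 8
per_stage = 187.5 ms

187.5 ms


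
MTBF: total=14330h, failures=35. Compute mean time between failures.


Formula: MTBF = Total operating time / Number of failures
MTBF = 14330 / 35
MTBF = 409.43 hours

409.43 hours


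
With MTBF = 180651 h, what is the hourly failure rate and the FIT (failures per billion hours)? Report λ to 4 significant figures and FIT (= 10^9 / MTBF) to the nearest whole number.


Formula: λ = 1 / MTBF; FIT = λ × 1e9 = 1e9 / MTBF
λ = 1 / 180651 ≈ 5.536e-06 failures/hour
FIT = 1e9 / 180651 ≈ 5536 failures per 1e9 hours (nearest whole number)

λ = 5.536e-06 /h, FIT = 5536


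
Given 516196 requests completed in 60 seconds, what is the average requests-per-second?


Formula: throughput = requests / seconds
throughput = 516196 / 60
throughput = 8603.27 requests/second

8603.27 requests/second


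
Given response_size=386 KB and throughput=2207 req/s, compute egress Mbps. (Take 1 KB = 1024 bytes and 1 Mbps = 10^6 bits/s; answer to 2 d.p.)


Formula: Mbps = payload_bytes * RPS * 8 / 1e6
Payload per request = 386 KB = 386 * 1024 = 395264 bytes
Total bytes/sec = 395264 * 2207 = 872347648
Total bits/sec = 872347648 * 8 = 6978781184
Mbps = 6978781184 / 1e6 = 6978.78

6978.78 Mbps


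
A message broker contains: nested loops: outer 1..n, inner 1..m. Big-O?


Reasoning: product of independent bounds
Complexity: O(n*m)

O(n*m)


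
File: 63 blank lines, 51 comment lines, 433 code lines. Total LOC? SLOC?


Total LOC = blank + comment + code
Total LOC = 63 + 51 + 433 = 547
SLOC (source only) = code = 433

Total LOC: 547, SLOC: 433


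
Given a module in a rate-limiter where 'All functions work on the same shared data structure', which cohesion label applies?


Reasoning: Functions share data
Type: Communicational cohesion

Communicational cohesion


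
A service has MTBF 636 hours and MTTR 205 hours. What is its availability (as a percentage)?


Availability = MTBF / (MTBF + MTTR)
Availability = 636 / (636 + 205)
Availability = 636 / 841
Availability = 75.6243%

75.6243%


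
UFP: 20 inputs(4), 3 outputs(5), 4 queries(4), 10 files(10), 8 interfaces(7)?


UFP = EI*4 + EO*5 + EQ*4 + ILF*10 + EIF*7
UFP = 20*4 + 3*5 + 4*4 + 10*10 + 8*7
UFP = 80 + 15 + 16 + 100 + 56
UFP = 267

267


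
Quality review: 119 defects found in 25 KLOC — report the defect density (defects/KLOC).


Defect density = defects / KLOC
Defect density = 119 / 25
Defect density = 4.76 defects/KLOC

4.76 defects/KLOC


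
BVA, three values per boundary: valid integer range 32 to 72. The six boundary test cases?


Range: [32, 72]
Boundaries: just below min, min, min+1, max-1, max, just above max
Values: [31, 32, 33, 71, 72, 73]

[31, 32, 33, 71, 72, 73]


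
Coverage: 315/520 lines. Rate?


Coverage = covered / total * 100
Coverage = 315 / 520 * 100
Coverage = 60.58%

60.58%


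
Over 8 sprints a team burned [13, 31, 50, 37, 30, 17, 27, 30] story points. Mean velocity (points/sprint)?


Formula: Avg velocity = Total points / Number of sprints
Points: [13, 31, 50, 37, 30, 17, 27, 30]
Sum = 13 + 31 + 50 + 37 + 30 + 17 + 27 + 30 = 235
Avg velocity = 235 / 8 = 29.38 points/sprint

29.38 points/sprint


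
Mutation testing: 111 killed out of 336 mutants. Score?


Mutation score = killed / total * 100
Mutation score = 111 / 336 * 100
Mutation score = 33.04%

33.04%


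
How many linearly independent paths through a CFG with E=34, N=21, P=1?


Formula: V(G) = E - N + 2P
V(G) = 34 - 21 + 2*1
V(G) = 13 + 2
V(G) = 15

15


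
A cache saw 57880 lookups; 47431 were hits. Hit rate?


Formula: hit rate = hits / (hits + misses) * 100
hit rate = 47431 / (47431 + 10449) * 100
hit rate = 47431 / 57880 * 100
hit rate = 81.95%

81.95%


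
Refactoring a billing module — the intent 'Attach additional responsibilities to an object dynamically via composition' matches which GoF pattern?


This matches the Decorator pattern

Decorator


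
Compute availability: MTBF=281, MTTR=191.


Availability = MTBF / (MTBF + MTTR)
Availability = 281 / (281 + 191)
Availability = 281 / 472
Availability = 59.5339%

59.5339%


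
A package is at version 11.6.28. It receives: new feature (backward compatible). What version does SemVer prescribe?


Current: 11.6.28
Change category: 'new feature (backward compatible)' → minor bump
SemVer rule: minor bump → increment MINOR, reset PATCH to 0 (MAJOR unchanged)
New: 11.7.0

11.7.0


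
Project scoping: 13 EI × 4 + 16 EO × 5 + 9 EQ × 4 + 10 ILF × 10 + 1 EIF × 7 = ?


UFP = EI*4 + EO*5 + EQ*4 + ILF*10 + EIF*7
UFP = 13*4 + 16*5 + 9*4 + 10*10 + 1*7
UFP = 52 + 80 + 36 + 100 + 7
UFP = 275

275


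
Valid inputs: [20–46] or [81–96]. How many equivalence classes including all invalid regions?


Valid ranges: [20,46] and [81,96]
Class 1: x < 20 — invalid
Class 2: 20 ≤ x ≤ 46 — valid
Class 3: 46 < x < 81 — invalid (gap between ranges)
Class 4: 81 ≤ x ≤ 96 — valid
Class 5: x > 96 — invalid
Total equivalence classes: 5

5 equivalence classes


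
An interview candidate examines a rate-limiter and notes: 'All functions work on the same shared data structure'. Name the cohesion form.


Reasoning: Functions share data
Type: Communicational cohesion

Communicational cohesion


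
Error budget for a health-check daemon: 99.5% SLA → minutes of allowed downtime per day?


Formula: allowed downtime = period * (100 - SLA) / 100
Period (day) = 1440 minutes
Unavailability fraction = (100 - 99.5) / 100
Allowed downtime = 1440 * (100 - 99.5) / 100
Allowed downtime = 7.2 minutes

7.2 minutes


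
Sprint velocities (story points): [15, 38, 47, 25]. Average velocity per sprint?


Formula: Avg velocity = Total points / Number of sprints
Points: [15, 38, 47, 25]
Sum = 15 + 38 + 47 + 25 = 125
Avg velocity = 125 / 4 = 31.25 points/sprint

31.25 points/sprint


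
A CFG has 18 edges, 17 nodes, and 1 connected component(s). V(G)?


Formula: V(G) = E - N + 2P
V(G) = 18 - 17 + 2*1
V(G) = 1 + 2
V(G) = 3

3


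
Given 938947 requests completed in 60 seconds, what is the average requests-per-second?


Formula: throughput = requests / seconds
throughput = 938947 / 60
throughput = 15649.12 requests/second

15649.12 requests/second


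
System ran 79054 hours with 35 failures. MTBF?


Formula: MTBF = Total operating time / Number of failures
MTBF = 79054 / 35
MTBF = 2258.69 hours

2258.69 hours


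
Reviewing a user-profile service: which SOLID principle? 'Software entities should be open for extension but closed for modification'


This describes the Open/Closed Principle (OCP)

Open/Closed Principle (OCP)


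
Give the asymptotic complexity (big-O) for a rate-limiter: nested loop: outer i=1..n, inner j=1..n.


Reasoning: n iterations times n iterations
Complexity: O(n^2)

O(n^2)


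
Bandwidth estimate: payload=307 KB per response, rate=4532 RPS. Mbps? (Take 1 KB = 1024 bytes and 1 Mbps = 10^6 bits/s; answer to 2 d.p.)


Formula: Mbps = payload_bytes * RPS * 8 / 1e6
Payload per request = 307 KB = 307 * 1024 = 314368 bytes
Total bytes/sec = 314368 * 4532 = 1424715776
Total bits/sec = 1424715776 * 8 = 11397726208
Mbps = 11397726208 / 1e6 = 11397.73

11397.73 Mbps


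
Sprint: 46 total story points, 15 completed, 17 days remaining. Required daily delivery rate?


Formula: Required rate = Remaining points / Days left
Remaining = 46 - 15 = 31 points
Required rate = 31 / 17 = 1.82 points/day

1.82 points/day


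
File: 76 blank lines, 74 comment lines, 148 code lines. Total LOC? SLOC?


Total LOC = blank + comment + code
Total LOC = 76 + 74 + 148 = 298
SLOC (source only) = code = 148

Total LOC: 298, SLOC: 148


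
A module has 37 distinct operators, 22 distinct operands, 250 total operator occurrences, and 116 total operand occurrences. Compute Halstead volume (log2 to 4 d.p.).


Formula: V = N * log2(η), where N = N1 + N2 and η = η1 + η2
η = 37 + 22 = 59
N = 250 + 116 = 366
log2(59) ≈ 5.8826
V = 366 * 5.8826 = 2153.03

2153.03


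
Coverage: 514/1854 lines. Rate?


Coverage = covered / total * 100
Coverage = 514 / 1854 * 100
Coverage = 27.72%

27.72%


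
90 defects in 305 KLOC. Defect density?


Defect density = defects / KLOC
Defect density = 90 / 305
Defect density = 0.295 defects/KLOC

0.295 defects/KLOC


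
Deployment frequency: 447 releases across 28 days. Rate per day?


Formula: deployments per day = releases / days
= 447 / 28
= 15.964 deploys/day
(equivalently, 111.75 deploys/week)

15.964 deploys/day


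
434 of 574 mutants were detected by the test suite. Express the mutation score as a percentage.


Mutation score = killed / total * 100
Mutation score = 434 / 574 * 100
Mutation score = 75.61%

75.61%


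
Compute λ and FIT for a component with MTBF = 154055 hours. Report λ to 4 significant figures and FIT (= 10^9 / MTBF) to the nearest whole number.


Formula: λ = 1 / MTBF; FIT = λ × 1e9 = 1e9 / MTBF
λ = 1 / 154055 ≈ 6.491e-06 failures/hour
FIT = 1e9 / 154055 ≈ 6491 failures per 1e9 hours (nearest whole number)

λ = 6.491e-06 /h, FIT = 6491


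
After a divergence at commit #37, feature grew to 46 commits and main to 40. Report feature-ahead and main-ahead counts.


Common ancestor: commit #37
feature commits after divergence: 46 - 37 = 9
main commits after divergence: 40 - 37 = 3
feature is 9 commits ahead of main
main is 3 commits ahead of feature

feature ahead: 9, main ahead: 3


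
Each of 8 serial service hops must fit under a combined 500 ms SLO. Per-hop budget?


Formula: per_stage = total_budget / stages
per_stage = 500 / 8
per_stage = 62.5 ms

62.5 ms


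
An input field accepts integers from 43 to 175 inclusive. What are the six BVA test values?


Range: [43, 175]
Boundaries: just below min, min, min+1, max-1, max, just above max
Values: [42, 43, 44, 174, 175, 176]

[42, 43, 44, 174, 175, 176]


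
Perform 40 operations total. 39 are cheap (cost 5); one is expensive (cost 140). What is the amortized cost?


Formula: Amortized cost = Total cost / Operations
Total cost = (39 * 5) + (1 * 140)
Total cost = 195 + 140 = 335
Amortized = 335 / 40 = 8.375

8.375


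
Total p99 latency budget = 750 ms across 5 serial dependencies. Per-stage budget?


Formula: per_stage = total_budget / stages
per_stage = 750 / 5
per_stage = 150.0 ms

150.0 ms


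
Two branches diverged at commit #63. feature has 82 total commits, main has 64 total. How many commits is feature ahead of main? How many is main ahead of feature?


Common ancestor: commit #63
feature commits after divergence: 82 - 63 = 19
main commits after divergence: 64 - 63 = 1
feature is 19 commits ahead of main
main is 1 commits ahead of feature

feature ahead: 19, main ahead: 1


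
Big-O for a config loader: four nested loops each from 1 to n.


Reasoning: four levels of nesting
Complexity: O(n^4)

O(n^4)


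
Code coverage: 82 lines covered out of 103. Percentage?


Coverage = covered / total * 100
Coverage = 82 / 103 * 100
Coverage = 79.61%

79.61%


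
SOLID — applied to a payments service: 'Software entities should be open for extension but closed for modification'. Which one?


This describes the Open/Closed Principle (OCP)

Open/Closed Principle (OCP)


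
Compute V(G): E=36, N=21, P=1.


Formula: V(G) = E - N + 2P
V(G) = 36 - 21 + 2*1
V(G) = 15 + 2
V(G) = 17

17


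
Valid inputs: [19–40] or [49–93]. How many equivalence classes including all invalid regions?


Valid ranges: [19,40] and [49,93]
Class 1: x < 19 — invalid
Class 2: 19 ≤ x ≤ 40 — valid
Class 3: 40 < x < 49 — invalid (gap between ranges)
Class 4: 49 ≤ x ≤ 93 — valid
Class 5: x > 93 — invalid
Total equivalence classes: 5

5 equivalence classes


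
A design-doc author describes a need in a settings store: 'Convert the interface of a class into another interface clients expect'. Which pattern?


This matches the Adapter pattern

Adapter


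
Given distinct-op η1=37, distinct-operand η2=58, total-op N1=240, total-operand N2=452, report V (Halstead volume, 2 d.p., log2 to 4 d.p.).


Formula: V = N * log2(η), where N = N1 + N2 and η = η1 + η2
η = 37 + 58 = 95
N = 240 + 452 = 692
log2(95) ≈ 6.5699
V = 692 * 6.5699 = 4546.37

4546.37


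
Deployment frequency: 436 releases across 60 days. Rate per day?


Formula: deployments per day = releases / days
= 436 / 60
= 7.267 deploys/day
(equivalently, 50.87 deploys/week)

7.267 deploys/day


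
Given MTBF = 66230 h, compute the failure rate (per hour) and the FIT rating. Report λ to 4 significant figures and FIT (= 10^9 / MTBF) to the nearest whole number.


Formula: λ = 1 / MTBF; FIT = λ × 1e9 = 1e9 / MTBF
λ = 1 / 66230 ≈ 1.510e-05 failures/hour
FIT = 1e9 / 66230 ≈ 15099 failures per 1e9 hours (nearest whole number)

λ = 1.510e-05 /h, FIT = 15099


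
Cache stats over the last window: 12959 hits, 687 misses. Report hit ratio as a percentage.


Formula: hit rate = hits / (hits + misses) * 100
hit rate = 12959 / (12959 + 687) * 100
hit rate = 12959 / 13646 * 100
hit rate = 94.97%

94.97%


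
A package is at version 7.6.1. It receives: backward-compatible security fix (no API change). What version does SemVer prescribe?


Current: 7.6.1
Change category: 'backward-compatible security fix (no API change)' → patch bump
SemVer rule: patch bump → increment PATCH (MAJOR and MINOR unchanged)
New: 7.6.2

7.6.2


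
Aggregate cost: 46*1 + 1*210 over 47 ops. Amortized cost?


Formula: Amortized cost = Total cost / Operations
Total cost = (46 * 1) + (1 * 210)
Total cost = 46 + 210 = 256
Amortized = 256 / 47 = 5.4468

5.4468


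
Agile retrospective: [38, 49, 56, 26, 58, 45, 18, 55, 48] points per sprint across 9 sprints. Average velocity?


Formula: Avg velocity = Total points / Number of sprints
Points: [38, 49, 56, 26, 58, 45, 18, 55, 48]
Sum = 38 + 49 + 56 + 26 + 58 + 45 + 18 + 55 + 48 = 393
Avg velocity = 393 / 9 = 43.67 points/sprint

43.67 points/sprint


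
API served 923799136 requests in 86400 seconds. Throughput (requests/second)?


Formula: throughput = requests / seconds
throughput = 923799136 / 86400
throughput = 10692.12 requests/second

10692.12 requests/second


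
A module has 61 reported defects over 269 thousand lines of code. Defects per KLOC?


Defect density = defects / KLOC
Defect density = 61 / 269
Defect density = 0.227 defects/KLOC

0.227 defects/KLOC


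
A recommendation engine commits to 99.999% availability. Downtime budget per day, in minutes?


Formula: allowed downtime = period * (100 - SLA) / 100
Period (day) = 1440 minutes
Unavailability fraction = (100 - 99.999) / 100
Allowed downtime = 1440 * (100 - 99.999) / 100
Allowed downtime = 0.0144 minutes

0.0144 minutes


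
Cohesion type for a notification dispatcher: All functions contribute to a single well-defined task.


Reasoning: Best: single purpose
Type: Functional cohesion

Functional cohesion


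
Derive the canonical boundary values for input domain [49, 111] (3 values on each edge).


Range: [49, 111]
Boundaries: just below min, min, min+1, max-1, max, just above max
Values: [48, 49, 50, 110, 111, 112]

[48, 49, 50, 110, 111, 112]


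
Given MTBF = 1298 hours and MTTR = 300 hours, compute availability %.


Availability = MTBF / (MTBF + MTTR)
Availability = 1298 / (1298 + 300)
Availability = 1298 / 1598
Availability = 81.2265%

81.2265%


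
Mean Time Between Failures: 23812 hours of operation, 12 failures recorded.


Formula: MTBF = Total operating time / Number of failures
MTBF = 23812 / 12
MTBF = 1984.33 hours

1984.33 hours


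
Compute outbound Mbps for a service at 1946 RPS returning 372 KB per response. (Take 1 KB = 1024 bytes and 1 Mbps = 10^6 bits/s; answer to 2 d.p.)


Formula: Mbps = payload_bytes * RPS * 8 / 1e6
Payload per request = 372 KB = 372 * 1024 = 380928 bytes
Total bytes/sec = 380928 * 1946 = 741285888
Total bits/sec = 741285888 * 8 = 5930287104
Mbps = 5930287104 / 1e6 = 5930.29

5930.29 Mbps


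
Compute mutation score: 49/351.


Mutation score = killed / total * 100
Mutation score = 49 / 351 * 100
Mutation score = 13.96%

13.96%


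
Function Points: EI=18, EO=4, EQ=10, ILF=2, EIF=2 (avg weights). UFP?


UFP = EI*4 + EO*5 + EQ*4 + ILF*10 + EIF*7
UFP = 18*4 + 4*5 + 10*4 + 2*10 + 2*7
UFP = 72 + 20 + 40 + 20 + 14
UFP = 166

166


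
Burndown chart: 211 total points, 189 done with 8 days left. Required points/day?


Formula: Required rate = Remaining points / Days left
Remaining = 211 - 189 = 22 points
Required rate = 22 / 8 = 2.75 points/day

2.75 points/day


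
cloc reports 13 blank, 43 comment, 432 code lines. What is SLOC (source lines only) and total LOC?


Total LOC = blank + comment + code
Total LOC = 13 + 43 + 432 = 488
SLOC (source only) = code = 432

Total LOC: 488, SLOC: 432


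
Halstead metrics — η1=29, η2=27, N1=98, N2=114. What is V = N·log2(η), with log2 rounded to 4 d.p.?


Formula: V = N * log2(η), where N = N1 + N2 and η = η1 + η2
η = 29 + 27 = 56
N = 98 + 114 = 212
log2(56) ≈ 5.8074
V = 212 * 5.8074 = 1231.17

1231.17


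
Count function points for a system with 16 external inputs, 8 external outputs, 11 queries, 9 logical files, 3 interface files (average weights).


UFP = EI*4 + EO*5 + EQ*4 + ILF*10 + EIF*7
UFP = 16*4 + 8*5 + 11*4 + 9*10 + 3*7
UFP = 64 + 40 + 44 + 90 + 21
UFP = 259

259


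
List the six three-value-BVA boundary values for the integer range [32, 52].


Range: [32, 52]
Boundaries: just below min, min, min+1, max-1, max, just above max
Values: [31, 32, 33, 51, 52, 53]

[31, 32, 33, 51, 52, 53]


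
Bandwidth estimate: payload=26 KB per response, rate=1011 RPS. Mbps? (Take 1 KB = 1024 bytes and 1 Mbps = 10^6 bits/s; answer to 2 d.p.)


Formula: Mbps = payload_bytes * RPS * 8 / 1e6
Payload per request = 26 KB = 26 * 1024 = 26624 bytes
Total bytes/sec = 26624 * 1011 = 26916864
Total bits/sec = 26916864 * 8 = 215334912
Mbps = 215334912 / 1e6 = 215.33

215.33 Mbps


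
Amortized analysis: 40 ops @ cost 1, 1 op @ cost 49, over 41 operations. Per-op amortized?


Formula: Amortized cost = Total cost / Operations
Total cost = (40 * 1) + (1 * 49)
Total cost = 40 + 49 = 89
Amortized = 89 / 41 = 2.1707

2.1707


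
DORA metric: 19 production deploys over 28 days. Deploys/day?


Formula: deployments per day = releases / days
= 19 / 28
= 0.679 deploys/day
(equivalently, 4.75 deploys/week)

0.679 deploys/day


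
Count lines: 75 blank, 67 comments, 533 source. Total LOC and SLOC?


Total LOC = blank + comment + code
Total LOC = 75 + 67 + 533 = 675
SLOC (source only) = code = 533

Total LOC: 675, SLOC: 533


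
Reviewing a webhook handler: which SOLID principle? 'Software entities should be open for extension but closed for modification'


This describes the Open/Closed Principle (OCP)

Open/Closed Principle (OCP)


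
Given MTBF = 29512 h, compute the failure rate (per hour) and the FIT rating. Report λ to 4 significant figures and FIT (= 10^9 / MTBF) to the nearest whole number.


Formula: λ = 1 / MTBF; FIT = λ × 1e9 = 1e9 / MTBF
λ = 1 / 29512 ≈ 3.388e-05 failures/hour
FIT = 1e9 / 29512 ≈ 33885 failures per 1e9 hours (nearest whole number)

λ = 3.388e-05 /h, FIT = 33885


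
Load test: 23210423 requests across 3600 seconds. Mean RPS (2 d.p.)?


Formula: throughput = requests / seconds
throughput = 23210423 / 3600
throughput = 6447.34 requests/second

6447.34 requests/second


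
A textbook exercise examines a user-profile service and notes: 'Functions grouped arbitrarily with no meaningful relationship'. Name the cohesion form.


Reasoning: Worst: random grouping
Type: Coincidental cohesion

Coincidental cohesion


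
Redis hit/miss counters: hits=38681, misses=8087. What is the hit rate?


Formula: hit rate = hits / (hits + misses) * 100
hit rate = 38681 / (38681 + 8087) * 100
hit rate = 38681 / 46768 * 100
hit rate = 82.71%

82.71%


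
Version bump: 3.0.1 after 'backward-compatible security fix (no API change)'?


Current: 3.0.1
Change category: 'backward-compatible security fix (no API change)' → patch bump
SemVer rule: patch bump → increment PATCH (MAJOR and MINOR unchanged)
New: 3.0.2

3.0.2


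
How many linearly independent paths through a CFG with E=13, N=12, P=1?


Formula: V(G) = E - N + 2P
V(G) = 13 - 12 + 2*1
V(G) = 1 + 2
V(G) = 3

3


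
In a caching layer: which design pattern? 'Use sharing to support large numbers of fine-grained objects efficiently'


This matches the Flyweight pattern

Flyweight


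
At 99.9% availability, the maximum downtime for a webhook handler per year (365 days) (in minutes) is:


Formula: allowed downtime = period * (100 - SLA) / 100
Period (year (365 days)) = 525600 minutes
Unavailability fraction = (100 - 99.9) / 100
Allowed downtime = 525600 * (100 - 99.9) / 100
Allowed downtime = 525.6 minutes

525.6 minutes


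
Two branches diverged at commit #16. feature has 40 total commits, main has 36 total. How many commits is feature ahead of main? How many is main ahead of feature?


Common ancestor: commit #16
feature commits after divergence: 40 - 16 = 24
main commits after divergence: 36 - 16 = 20
feature is 24 commits ahead of main
main is 20 commits ahead of feature

feature ahead: 24, main ahead: 20


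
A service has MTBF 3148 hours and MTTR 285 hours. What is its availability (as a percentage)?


Availability = MTBF / (MTBF + MTTR)
Availability = 3148 / (3148 + 285)
Availability = 3148 / 3433
Availability = 91.6982%

91.6982%


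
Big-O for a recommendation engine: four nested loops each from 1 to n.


Reasoning: four levels of nesting
Complexity: O(n^4)

O(n^4)


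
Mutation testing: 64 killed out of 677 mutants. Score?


Mutation score = killed / total * 100
Mutation score = 64 / 677 * 100
Mutation score = 9.45%

9.45%


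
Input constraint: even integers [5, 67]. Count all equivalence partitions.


Constraint: even integers in [5, 67]
Class 1: x < 5 — out-of-range invalid
Class 2: x in [5,67] but odd — wrong type invalid
Class 3: x in [5,67] and even — valid
Class 4: x > 67 — out-of-range invalid
Total equivalence classes: 4

4 equivalence classes


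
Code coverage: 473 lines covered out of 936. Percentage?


Coverage = covered / total * 100
Coverage = 473 / 936 * 100
Coverage = 50.53%

50.53%


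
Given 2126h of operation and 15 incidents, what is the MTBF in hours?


Formula: MTBF = Total operating time / Number of failures
MTBF = 2126 / 15
MTBF = 141.73 hours

141.73 hours


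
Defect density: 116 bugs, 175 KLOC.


Defect density = defects / KLOC
Defect density = 116 / 175
Defect density = 0.663 defects/KLOC

0.663 defects/KLOC


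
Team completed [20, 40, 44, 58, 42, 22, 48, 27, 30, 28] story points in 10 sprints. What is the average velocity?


Formula: Avg velocity = Total points / Number of sprints
Points: [20, 40, 44, 58, 42, 22, 48, 27, 30, 28]
Sum = 20 + 40 + 44 + 58 + 42 + 22 + 48 + 27 + 30 + 28 = 359
Avg velocity = 359 / 10 = 35.9 points/sprint

35.9 points/sprint


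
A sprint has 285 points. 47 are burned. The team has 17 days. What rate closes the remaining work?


Formula: Required rate = Remaining points / Days left
Remaining = 285 - 47 = 238 points
Required rate = 238 / 17 = 14.0 points/day

14.0 points/day


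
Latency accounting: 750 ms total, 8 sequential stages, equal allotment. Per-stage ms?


Formula: per_stage = total_budget / stages
per_stage = 750 / 8
per_stage = 93.75 ms

93.75 ms


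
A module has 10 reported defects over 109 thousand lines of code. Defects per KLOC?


Defect density = defects / KLOC
Defect density = 10 / 109
Defect density = 0.092 defects/KLOC

0.092 defects/KLOC


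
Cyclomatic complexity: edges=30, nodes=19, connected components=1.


Formula: V(G) = E - N + 2P
V(G) = 30 - 19 + 2*1
V(G) = 11 + 2
V(G) = 13

13


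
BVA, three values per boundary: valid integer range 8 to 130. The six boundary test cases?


Range: [8, 130]
Boundaries: just below min, min, min+1, max-1, max, just above max
Values: [7, 8, 9, 129, 130, 131]

[7, 8, 9, 129, 130, 131]


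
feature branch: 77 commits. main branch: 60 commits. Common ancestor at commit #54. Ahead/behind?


Common ancestor: commit #54
feature commits after divergence: 77 - 54 = 23
main commits after divergence: 60 - 54 = 6
feature is 23 commits ahead of main
main is 6 commits ahead of feature

feature ahead: 23, main ahead: 6


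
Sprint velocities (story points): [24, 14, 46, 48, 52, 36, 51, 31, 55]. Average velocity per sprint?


Formula: Avg velocity = Total points / Number of sprints
Points: [24, 14, 46, 48, 52, 36, 51, 31, 55]
Sum = 24 + 14 + 46 + 48 + 52 + 36 + 51 + 31 + 55 = 357
Avg velocity = 357 / 9 = 39.67 points/sprint

39.67 points/sprint


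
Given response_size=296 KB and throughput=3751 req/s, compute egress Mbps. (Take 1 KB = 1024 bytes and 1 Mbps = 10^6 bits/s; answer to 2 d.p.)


Formula: Mbps = payload_bytes * RPS * 8 / 1e6
Payload per request = 296 KB = 296 * 1024 = 303104 bytes
Total bytes/sec = 303104 * 3751 = 1136943104
Total bits/sec = 1136943104 * 8 = 9095544832
Mbps = 9095544832 / 1e6 = 9095.54

9095.54 Mbps


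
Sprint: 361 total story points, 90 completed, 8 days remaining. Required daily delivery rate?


Formula: Required rate = Remaining points / Days left
Remaining = 361 - 90 = 271 points
Required rate = 271 / 8 = 33.88 points/day

33.88 points/day


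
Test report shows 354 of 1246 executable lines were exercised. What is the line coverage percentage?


Coverage = covered / total * 100
Coverage = 354 / 1246 * 100
Coverage = 28.41%

28.41%


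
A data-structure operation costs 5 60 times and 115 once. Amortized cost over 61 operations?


Formula: Amortized cost = Total cost / Operations
Total cost = (60 * 5) + (1 * 115)
Total cost = 300 + 115 = 415
Amortized = 415 / 61 = 6.8033

6.8033


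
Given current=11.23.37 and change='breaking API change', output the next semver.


Current: 11.23.37
Change category: 'breaking API change' → major bump
SemVer rule: major bump → increment MAJOR, reset MINOR and PATCH to 0
New: 12.0.0

12.0.0


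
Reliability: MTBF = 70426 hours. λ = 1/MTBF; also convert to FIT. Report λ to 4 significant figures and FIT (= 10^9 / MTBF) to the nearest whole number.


Formula: λ = 1 / MTBF; FIT = λ × 1e9 = 1e9 / MTBF
λ = 1 / 70426 ≈ 1.420e-05 failures/hour
FIT = 1e9 / 70426 ≈ 14199 failures per 1e9 hours (nearest whole number)

λ = 1.420e-05 /h, FIT = 14199


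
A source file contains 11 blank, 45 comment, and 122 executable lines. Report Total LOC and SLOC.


Total LOC = blank + comment + code
Total LOC = 11 + 45 + 122 = 178
SLOC (source only) = code = 122

Total LOC: 178, SLOC: 122


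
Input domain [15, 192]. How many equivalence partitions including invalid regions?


Valid range: [15, 192]
Class 1: x < 15 — invalid
Class 2: 15 ≤ x ≤ 192 — valid
Class 3: x > 192 — invalid
Total equivalence classes: 3

3 equivalence classes


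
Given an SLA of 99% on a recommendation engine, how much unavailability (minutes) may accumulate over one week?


Formula: allowed downtime = period * (100 - SLA) / 100
Period (week) = 10080 minutes
Unavailability fraction = (100 - 99.0) / 100
Allowed downtime = 10080 * (100 - 99.0) / 100
Allowed downtime = 100.8 minutes

100.8 minutes


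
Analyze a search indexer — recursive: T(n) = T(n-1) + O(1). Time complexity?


Reasoning: linear recursion with constant work per frame
Complexity: O(n)

O(n)


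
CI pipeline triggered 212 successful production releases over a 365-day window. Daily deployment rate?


Formula: deployments per day = releases / days
= 212 / 365
= 0.581 deploys/day
(equivalently, 4.07 deploys/week)

0.581 deploys/day


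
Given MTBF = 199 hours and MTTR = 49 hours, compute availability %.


Availability = MTBF / (MTBF + MTTR)
Availability = 199 / (199 + 49)
Availability = 199 / 248
Availability = 80.2419%

80.2419%


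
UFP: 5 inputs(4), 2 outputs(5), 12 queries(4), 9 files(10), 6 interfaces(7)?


UFP = EI*4 + EO*5 + EQ*4 + ILF*10 + EIF*7
UFP = 5*4 + 2*5 + 12*4 + 9*10 + 6*7
UFP = 20 + 10 + 48 + 90 + 42
UFP = 210

210


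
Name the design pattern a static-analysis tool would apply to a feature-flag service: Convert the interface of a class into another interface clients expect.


This matches the Adapter pattern

Adapter


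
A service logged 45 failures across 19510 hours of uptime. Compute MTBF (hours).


Formula: MTBF = Total operating time / Number of failures
MTBF = 19510 / 45
MTBF = 433.56 hours

433.56 hours


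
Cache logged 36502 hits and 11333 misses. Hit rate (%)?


Formula: hit rate = hits / (hits + misses) * 100
hit rate = 36502 / (36502 + 11333) * 100
hit rate = 36502 / 47835 * 100
hit rate = 76.31%

76.31%


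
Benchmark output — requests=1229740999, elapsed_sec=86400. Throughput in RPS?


Formula: throughput = requests / seconds
throughput = 1229740999 / 86400
throughput = 14233.11 requests/second

14233.11 requests/second


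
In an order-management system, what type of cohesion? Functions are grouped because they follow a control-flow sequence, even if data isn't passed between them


Reasoning: Grouped by order of execution within a routine, not by data flow
Type: Procedural cohesion

Procedural cohesion


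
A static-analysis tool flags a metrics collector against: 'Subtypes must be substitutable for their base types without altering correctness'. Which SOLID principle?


This describes the Liskov Substitution Principle (LSP)

Liskov Substitution Principle (LSP)


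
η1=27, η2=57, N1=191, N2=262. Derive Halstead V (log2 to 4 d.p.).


Formula: V = N * log2(η), where N = N1 + N2 and η = η1 + η2
η = 27 + 57 = 84
N = 191 + 262 = 453
log2(84) ≈ 6.3923
V = 453 * 6.3923 = 2895.71

2895.71


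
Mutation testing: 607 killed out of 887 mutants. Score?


Mutation score = killed / total * 100
Mutation score = 607 / 887 * 100
Mutation score = 68.43%

68.43%


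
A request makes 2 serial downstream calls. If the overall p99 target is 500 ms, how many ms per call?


Formula: per_stage = total_budget / stages
per_stage = 500 / 2
per_stage = 250.0 ms

250.0 ms


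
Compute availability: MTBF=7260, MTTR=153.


Availability = MTBF / (MTBF + MTTR)
Availability = 7260 / (7260 + 153)
Availability = 7260 / 7413
Availability = 97.9361%

97.9361%


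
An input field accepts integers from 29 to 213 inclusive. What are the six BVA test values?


Range: [29, 213]
Boundaries: just below min, min, min+1, max-1, max, just above max
Values: [28, 29, 30, 212, 213, 214]

[28, 29, 30, 212, 213, 214]


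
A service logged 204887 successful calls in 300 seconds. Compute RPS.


Formula: throughput = requests / seconds
throughput = 204887 / 300
throughput = 682.96 requests/second

682.96 requests/second


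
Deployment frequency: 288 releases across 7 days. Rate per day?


Formula: deployments per day = releases / days
= 288 / 7
= 41.143 deploys/day
(equivalently, 288.0 deploys/week)

41.143 deploys/day


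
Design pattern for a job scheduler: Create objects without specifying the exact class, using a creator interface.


This matches the Factory Method pattern

Factory Method


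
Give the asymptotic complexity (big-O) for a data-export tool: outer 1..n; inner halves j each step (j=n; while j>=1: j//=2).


Reasoning: n times log n
Complexity: O(n log n)

O(n log n)


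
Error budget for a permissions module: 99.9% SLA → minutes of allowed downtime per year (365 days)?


Formula: allowed downtime = period * (100 - SLA) / 100
Period (year (365 days)) = 525600 minutes
Unavailability fraction = (100 - 99.9) / 100
Allowed downtime = 525600 * (100 - 99.9) / 100
Allowed downtime = 525.6 minutes

525.6 minutes


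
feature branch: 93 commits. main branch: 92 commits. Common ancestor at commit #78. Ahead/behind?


Common ancestor: commit #78
feature commits after divergence: 93 - 78 = 15
main commits after divergence: 92 - 78 = 14
feature is 15 commits ahead of main
main is 14 commits ahead of feature

feature ahead: 15, main ahead: 14


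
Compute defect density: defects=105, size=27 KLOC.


Defect density = defects / KLOC
Defect density = 105 / 27
Defect density = 3.889 defects/KLOC

3.889 defects/KLOC


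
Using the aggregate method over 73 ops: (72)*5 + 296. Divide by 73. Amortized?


Formula: Amortized cost = Total cost / Operations
Total cost = (72 * 5) + (1 * 296)
Total cost = 360 + 296 = 656
Amortized = 656 / 73 = 8.9863

8.9863


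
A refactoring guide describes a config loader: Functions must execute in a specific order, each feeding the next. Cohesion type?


Reasoning: Output of one is input to next
Type: Sequential cohesion

Sequential cohesion


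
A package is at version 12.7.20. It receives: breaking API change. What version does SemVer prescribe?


Current: 12.7.20
Change category: 'breaking API change' → major bump
SemVer rule: major bump → increment MAJOR, reset MINOR and PATCH to 0
New: 13.0.0

13.0.0


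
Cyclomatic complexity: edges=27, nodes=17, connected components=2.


Formula: V(G) = E - N + 2P
V(G) = 27 - 17 + 2*2
V(G) = 10 + 4
V(G) = 14

14


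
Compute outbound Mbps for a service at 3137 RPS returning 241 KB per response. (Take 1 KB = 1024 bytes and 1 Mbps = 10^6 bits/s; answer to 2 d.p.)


Formula: Mbps = payload_bytes * RPS * 8 / 1e6
Payload per request = 241 KB = 241 * 1024 = 246784 bytes
Total bytes/sec = 246784 * 3137 = 774161408
Total bits/sec = 774161408 * 8 = 6193291264
Mbps = 6193291264 / 1e6 = 6193.29

6193.29 Mbps


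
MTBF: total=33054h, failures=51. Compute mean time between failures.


Formula: MTBF = Total operating time / Number of failures
MTBF = 33054 / 51
MTBF = 648.12 hours

648.12 hours


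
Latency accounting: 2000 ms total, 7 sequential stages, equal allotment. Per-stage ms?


Formula: per_stage = total_budget / stages
per_stage = 2000 / 7
per_stage = 285.71 ms

285.71 ms


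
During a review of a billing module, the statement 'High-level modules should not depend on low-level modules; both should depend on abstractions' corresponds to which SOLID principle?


This describes the Dependency Inversion Principle (DIP)

Dependency Inversion Principle (DIP)


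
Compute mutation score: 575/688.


Mutation score = killed / total * 100
Mutation score = 575 / 688 * 100
Mutation score = 83.58%

83.58%


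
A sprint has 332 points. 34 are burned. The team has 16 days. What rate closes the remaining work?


Formula: Required rate = Remaining points / Days left
Remaining = 332 - 34 = 298 points
Required rate = 298 / 16 = 18.63 points/day

18.63 points/day


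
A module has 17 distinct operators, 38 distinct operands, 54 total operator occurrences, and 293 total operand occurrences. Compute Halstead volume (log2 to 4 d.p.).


Formula: V = N * log2(η), where N = N1 + N2 and η = η1 + η2
η = 17 + 38 = 55
N = 54 + 293 = 347
log2(55) ≈ 5.7814
V = 347 * 5.7814 = 2006.15

2006.15


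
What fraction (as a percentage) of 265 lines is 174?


Coverage = covered / total * 100
Coverage = 174 / 265 * 100
Coverage = 65.66%

65.66%
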